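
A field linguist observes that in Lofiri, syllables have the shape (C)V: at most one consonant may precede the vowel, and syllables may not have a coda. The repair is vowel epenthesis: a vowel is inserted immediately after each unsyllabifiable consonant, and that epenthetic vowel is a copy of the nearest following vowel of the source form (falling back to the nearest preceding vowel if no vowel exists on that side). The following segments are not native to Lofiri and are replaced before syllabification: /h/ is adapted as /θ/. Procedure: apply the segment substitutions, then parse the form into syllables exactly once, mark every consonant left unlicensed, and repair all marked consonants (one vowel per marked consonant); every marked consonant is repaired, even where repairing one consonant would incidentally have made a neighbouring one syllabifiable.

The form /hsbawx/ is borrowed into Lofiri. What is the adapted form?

θasabawaxa

Substitution: /h/ → /θ/, giving /θsbawx/.
Syllabifying with onset maximization leaves /θ/, /s/, /w/, /x/ stranded (no codas are permitted; onsets are limited to one consonant).
Epenthesis after each stranded consonant: /θ/ → /θa/, /s/ → /sa/, /w/ → /wa/, /x/ → /xa/.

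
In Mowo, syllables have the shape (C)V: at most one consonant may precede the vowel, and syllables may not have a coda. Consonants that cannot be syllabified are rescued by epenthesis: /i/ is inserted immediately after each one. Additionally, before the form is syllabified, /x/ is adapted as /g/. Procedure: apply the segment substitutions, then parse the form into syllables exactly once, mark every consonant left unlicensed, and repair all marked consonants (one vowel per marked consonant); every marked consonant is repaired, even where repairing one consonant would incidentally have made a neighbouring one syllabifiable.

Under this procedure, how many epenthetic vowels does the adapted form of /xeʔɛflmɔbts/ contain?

5

After substitution the input is /geʔɛflmɔbts/.
The unsyllabifiable consonants are /f/, /l/, /b/, /t/, /s/; each receives one epenthetic vowel.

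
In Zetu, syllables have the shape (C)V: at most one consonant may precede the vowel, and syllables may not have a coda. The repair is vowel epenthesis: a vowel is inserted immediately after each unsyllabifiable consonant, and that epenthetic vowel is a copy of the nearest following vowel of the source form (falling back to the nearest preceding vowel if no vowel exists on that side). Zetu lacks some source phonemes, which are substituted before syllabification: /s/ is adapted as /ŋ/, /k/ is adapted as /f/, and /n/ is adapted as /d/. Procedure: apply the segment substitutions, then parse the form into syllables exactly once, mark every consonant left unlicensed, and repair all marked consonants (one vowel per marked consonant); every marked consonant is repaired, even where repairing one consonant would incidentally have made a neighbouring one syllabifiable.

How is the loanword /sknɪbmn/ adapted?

ŋɪfɪdɪbɪmɪdɪ

Substitution: /s/ → /ŋ/, /k/ → /f/, /n/ → /d/, giving /ŋfdɪbmd/.
Syllabifying with onset maximization leaves /ŋ/, /f/, /b/, /m/, /d/ stranded (no codas are permitted; onsets are limited to one consonant).
Each unlicensed consonant becomes the onset of a new syllable: /ŋ/ → /ŋɪ/, /f/ → /fɪ/, /b/ → /bɪ/, /m/ → /mɪ/, /d/ → /dɪ/.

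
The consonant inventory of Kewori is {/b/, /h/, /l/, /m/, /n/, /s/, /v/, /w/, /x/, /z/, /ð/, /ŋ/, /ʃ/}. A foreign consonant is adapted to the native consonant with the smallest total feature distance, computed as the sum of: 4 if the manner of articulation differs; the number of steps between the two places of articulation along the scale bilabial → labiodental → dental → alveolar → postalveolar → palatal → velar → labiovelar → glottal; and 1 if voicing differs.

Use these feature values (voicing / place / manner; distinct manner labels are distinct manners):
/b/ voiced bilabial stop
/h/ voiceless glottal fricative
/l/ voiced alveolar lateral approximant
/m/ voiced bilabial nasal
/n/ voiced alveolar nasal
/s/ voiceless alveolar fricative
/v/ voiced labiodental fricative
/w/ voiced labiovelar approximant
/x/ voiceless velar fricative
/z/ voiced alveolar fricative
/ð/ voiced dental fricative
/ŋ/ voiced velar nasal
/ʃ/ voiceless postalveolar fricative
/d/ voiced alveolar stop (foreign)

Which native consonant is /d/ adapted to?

/b/ is closest: same manner (stop), place distance 3 (alveolar→bilabial), same voicing; total 3. Next closest is /l/ at distance 4.

b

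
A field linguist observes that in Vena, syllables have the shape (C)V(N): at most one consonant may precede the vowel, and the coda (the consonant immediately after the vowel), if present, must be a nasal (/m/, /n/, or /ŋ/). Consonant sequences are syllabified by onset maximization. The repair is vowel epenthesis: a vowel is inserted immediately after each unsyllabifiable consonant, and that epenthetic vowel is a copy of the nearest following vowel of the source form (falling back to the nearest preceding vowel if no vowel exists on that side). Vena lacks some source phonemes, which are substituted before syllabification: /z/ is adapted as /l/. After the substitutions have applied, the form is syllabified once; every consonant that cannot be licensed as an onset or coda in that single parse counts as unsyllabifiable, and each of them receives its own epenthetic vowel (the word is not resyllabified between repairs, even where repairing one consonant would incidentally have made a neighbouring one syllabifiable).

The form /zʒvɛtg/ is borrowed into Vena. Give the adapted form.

Substitution: /z/ → /l/, giving /lʒvɛtg/.
The consonants /l/, /ʒ/, /t/, /g/ cannot be parsed into a legal (C)V(N) syllable (only a nasal (/m/, /n/, or /ŋ/) is licensed in coda position; onsets are limited to one consonant).
Each unlicensed consonant becomes the onset of a new syllable: /l/ → /lɛ/, /ʒ/ → /ʒɛ/, /t/ → /tɛ/, /g/ → /gɛ/.

lɛʒɛvɛtɛgɛ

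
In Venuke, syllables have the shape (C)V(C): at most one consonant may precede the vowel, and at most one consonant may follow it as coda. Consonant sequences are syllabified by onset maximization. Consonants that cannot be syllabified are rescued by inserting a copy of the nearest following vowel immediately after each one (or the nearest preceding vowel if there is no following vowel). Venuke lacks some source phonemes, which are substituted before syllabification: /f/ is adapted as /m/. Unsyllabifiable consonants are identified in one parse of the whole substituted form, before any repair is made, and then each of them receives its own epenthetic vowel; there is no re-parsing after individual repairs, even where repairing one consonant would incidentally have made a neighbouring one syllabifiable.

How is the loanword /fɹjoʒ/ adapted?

Substitution: /f/ → /m/, giving /mɹjoʒ/.
The consonants /m/, /ɹ/ cannot be parsed into a legal (C)V(C) syllable (at most one coda consonant is licensed; onsets are limited to one consonant).
Epenthesis after each stranded consonant: /m/ → /mo/, /ɹ/ → /ɹo/.

moɹojoʒ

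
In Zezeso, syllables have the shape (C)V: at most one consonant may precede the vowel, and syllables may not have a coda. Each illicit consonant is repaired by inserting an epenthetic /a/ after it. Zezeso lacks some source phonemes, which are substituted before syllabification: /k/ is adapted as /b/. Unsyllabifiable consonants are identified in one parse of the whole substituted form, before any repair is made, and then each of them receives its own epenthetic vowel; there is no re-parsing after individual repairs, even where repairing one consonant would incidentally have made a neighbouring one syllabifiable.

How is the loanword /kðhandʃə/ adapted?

Substitution: /k/ → /b/, giving /bðhandʃə/.
Syllabifying with onset maximization leaves /b/, /ð/, /n/, /d/ stranded (no codas are permitted; onsets are limited to one consonant).
Each unlicensed consonant becomes the onset of a new syllable: /b/ → /ba/, /ð/ → /ða/, /n/ → /na/, /d/ → /da/.

baðahanadaʃə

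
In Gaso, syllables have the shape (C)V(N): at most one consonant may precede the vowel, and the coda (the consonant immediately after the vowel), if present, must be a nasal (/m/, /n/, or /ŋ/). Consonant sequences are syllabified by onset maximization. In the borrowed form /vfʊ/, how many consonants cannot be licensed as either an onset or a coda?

1

Syllabifying with onset maximization leaves /v/ stranded (only a nasal (/m/, /n/, or /ŋ/) is licensed in coda position; onsets are limited to one consonant).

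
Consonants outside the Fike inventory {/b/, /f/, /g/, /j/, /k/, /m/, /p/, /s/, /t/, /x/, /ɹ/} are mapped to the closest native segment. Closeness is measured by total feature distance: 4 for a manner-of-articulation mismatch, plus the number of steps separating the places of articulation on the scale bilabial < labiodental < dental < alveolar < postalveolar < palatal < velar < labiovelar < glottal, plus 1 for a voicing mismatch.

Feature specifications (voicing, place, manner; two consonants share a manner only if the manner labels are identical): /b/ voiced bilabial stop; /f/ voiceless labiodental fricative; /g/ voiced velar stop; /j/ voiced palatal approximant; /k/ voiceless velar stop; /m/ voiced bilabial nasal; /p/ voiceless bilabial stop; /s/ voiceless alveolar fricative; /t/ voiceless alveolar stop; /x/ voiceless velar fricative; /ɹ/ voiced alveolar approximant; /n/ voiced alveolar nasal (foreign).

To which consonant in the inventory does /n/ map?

/m/ is closest: same manner (nasal), place distance 3 (alveolar→bilabial), same voicing; total 3. Next closest is /ɹ/ at distance 4.

m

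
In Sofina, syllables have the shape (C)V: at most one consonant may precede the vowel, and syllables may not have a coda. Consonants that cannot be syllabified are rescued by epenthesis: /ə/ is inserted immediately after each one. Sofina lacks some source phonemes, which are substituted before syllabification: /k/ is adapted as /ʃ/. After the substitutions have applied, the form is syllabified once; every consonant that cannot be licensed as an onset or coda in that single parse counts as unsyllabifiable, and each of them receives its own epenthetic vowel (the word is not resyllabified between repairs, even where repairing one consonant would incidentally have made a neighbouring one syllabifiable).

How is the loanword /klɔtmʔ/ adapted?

Substitution: /k/ → /ʃ/, giving /ʃlɔtmʔ/.
Under (C)V, the unsyllabifiable consonants are /ʃ/, /t/, /m/, /ʔ/ (no codas are permitted; onsets are limited to one consonant).
Epenthesis after each stranded consonant: /ʃ/ → /ʃə/, /t/ → /tə/, /m/ → /mə/, /ʔ/ → /ʔə/.

ʃəlɔtəməʔə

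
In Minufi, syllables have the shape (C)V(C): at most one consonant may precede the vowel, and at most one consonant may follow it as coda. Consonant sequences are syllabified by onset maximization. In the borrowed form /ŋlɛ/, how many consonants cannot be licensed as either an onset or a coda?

1

Under (C)V(C), the unsyllabifiable consonants are /ŋ/ (at most one coda consonant is licensed; onsets are limited to one consonant).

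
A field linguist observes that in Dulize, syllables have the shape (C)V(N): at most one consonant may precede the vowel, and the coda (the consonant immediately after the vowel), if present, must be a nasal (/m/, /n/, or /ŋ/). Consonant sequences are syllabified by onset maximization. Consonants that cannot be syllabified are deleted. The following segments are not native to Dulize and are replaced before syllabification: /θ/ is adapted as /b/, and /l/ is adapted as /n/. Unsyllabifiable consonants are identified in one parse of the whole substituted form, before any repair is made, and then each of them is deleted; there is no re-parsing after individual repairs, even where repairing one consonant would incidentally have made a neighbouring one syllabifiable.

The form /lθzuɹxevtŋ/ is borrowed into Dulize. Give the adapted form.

zuxe

Substitution: /l/ → /n/, /θ/ → /b/, giving /nbzuɹxevtŋ/.
Under (C)V(N), the unsyllabifiable consonants are /n/, /b/, /ɹ/, /v/, /t/, /ŋ/ (only a nasal (/m/, /n/, or /ŋ/) is licensed in coda position; onsets are limited to one consonant).
Each unlicensed consonant is deleted: /n/, /b/, /ɹ/, /v/, /t/, /ŋ/.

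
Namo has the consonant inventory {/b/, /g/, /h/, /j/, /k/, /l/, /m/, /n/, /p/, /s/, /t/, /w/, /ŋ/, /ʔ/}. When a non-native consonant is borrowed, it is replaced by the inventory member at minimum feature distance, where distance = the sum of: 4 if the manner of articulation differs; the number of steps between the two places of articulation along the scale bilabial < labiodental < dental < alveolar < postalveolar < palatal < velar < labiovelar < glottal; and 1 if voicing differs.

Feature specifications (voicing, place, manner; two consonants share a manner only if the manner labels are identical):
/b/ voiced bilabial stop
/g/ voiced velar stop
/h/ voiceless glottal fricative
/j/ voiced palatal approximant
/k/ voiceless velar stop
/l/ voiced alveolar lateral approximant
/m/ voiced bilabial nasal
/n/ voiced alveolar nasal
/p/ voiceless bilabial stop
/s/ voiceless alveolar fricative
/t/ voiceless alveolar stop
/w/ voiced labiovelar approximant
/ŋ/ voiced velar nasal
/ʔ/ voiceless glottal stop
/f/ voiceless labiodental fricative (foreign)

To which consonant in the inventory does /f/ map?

/s/ is closest: same manner (fricative), place distance 2 (labiodental→alveolar), same voicing; total 2. Next closest is /p/ at distance 5.

s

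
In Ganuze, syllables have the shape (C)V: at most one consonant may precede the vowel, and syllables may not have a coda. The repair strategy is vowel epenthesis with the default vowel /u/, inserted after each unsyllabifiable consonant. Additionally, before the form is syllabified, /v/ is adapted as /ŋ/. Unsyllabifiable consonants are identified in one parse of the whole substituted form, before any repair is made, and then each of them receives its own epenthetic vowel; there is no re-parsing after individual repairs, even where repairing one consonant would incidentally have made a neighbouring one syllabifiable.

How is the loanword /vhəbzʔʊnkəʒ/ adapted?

ŋuhəbuzuʔʊnukəʒu

Substitution: /v/ → /ŋ/, giving /ŋhəbzʔʊnkəʒ/.
Syllabifying with onset maximization leaves /ŋ/, /b/, /z/, /n/, /ʒ/ stranded (no codas are permitted; onsets are limited to one consonant).
Each unlicensed consonant becomes the onset of a new syllable: /ŋ/ → /ŋu/, /b/ → /bu/, /z/ → /zu/, /n/ → /nu/, /ʒ/ → /ʒu/.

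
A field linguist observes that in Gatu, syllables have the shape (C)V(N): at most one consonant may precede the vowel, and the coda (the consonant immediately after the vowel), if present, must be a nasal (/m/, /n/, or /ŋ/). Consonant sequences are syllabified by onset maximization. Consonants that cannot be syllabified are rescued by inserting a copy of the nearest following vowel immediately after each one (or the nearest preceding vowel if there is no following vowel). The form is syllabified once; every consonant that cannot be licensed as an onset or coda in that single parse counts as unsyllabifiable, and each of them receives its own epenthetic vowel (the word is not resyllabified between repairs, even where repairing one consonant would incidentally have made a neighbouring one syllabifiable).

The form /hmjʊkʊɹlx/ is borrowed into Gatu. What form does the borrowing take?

hʊmʊjʊkʊɹʊlʊxʊ

The consonants /h/, /m/, /ɹ/, /l/, /x/ cannot be parsed into a legal (C)V(N) syllable (only a nasal (/m/, /n/, or /ŋ/) is licensed in coda position; onsets are limited to one consonant).
Each unlicensed consonant becomes the onset of a new syllable: /h/ → /hʊ/, /m/ → /mʊ/, /ɹ/ → /ɹʊ/, /l/ → /lʊ/, /x/ → /xʊ/.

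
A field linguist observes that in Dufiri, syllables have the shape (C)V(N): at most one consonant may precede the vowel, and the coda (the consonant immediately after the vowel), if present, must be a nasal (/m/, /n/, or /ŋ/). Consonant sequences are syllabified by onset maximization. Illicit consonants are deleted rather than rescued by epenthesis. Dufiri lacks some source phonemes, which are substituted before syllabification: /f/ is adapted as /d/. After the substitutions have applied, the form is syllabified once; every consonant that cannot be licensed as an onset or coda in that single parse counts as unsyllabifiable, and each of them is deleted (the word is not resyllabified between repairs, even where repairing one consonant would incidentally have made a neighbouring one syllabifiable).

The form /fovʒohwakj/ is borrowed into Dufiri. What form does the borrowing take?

Substitution: /f/ → /d/, giving /dovʒohwakj/.
Syllabifying with onset maximization leaves /v/, /h/, /k/, /j/ stranded (only a nasal (/m/, /n/, or /ŋ/) is licensed in coda position; onsets are limited to one consonant).
Each unlicensed consonant is deleted: /v/, /h/, /k/, /j/.

doʒowa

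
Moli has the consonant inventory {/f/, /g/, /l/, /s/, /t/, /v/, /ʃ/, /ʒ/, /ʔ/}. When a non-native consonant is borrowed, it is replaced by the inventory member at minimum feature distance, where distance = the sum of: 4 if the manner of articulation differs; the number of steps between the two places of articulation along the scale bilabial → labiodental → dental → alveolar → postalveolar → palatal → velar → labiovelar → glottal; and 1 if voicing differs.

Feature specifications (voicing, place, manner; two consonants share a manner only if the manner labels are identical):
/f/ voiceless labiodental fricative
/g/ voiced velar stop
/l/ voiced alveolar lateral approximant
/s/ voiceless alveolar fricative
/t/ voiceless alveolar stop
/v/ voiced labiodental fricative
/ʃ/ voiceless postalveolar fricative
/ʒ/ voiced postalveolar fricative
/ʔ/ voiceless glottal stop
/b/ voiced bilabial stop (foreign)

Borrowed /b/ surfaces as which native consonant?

t

/t/ is closest: same manner (stop), place distance 3 (bilabial→alveolar), voicing differs (+1); total 4. Next closest is /v/ at distance 5.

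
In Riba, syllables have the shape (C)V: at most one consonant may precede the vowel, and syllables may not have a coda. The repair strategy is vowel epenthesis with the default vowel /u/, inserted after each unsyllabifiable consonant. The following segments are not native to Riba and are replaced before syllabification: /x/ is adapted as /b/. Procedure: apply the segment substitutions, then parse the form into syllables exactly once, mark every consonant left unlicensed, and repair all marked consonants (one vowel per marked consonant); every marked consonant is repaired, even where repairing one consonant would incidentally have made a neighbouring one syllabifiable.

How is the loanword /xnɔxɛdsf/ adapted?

bunɔbɛdusufu

Substitution: /x/ → /b/, giving /bnɔbɛdsf/.
Syllabifying with onset maximization leaves /b/, /d/, /s/, /f/ stranded (no codas are permitted; onsets are limited to one consonant).
Epenthesis after each stranded consonant: /b/ → /bu/, /d/ → /du/, /s/ → /su/, /f/ → /fu/.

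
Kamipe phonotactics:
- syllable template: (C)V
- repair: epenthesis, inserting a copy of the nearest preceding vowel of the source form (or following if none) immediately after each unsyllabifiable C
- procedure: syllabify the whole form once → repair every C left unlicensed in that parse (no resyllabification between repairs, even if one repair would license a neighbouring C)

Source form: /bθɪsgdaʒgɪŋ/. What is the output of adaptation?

The consonants /b/, /s/, /g/, /ʒ/, /ŋ/ cannot be parsed into a legal (C)V syllable (no codas are permitted; onsets are limited to one consonant).
Epenthesis after each stranded consonant: /b/ → /bɪ/, /s/ → /sɪ/, /g/ → /gɪ/, /ʒ/ → /ʒa/, /ŋ/ → /ŋɪ/.

bɪθɪsɪgɪdaʒagɪŋɪ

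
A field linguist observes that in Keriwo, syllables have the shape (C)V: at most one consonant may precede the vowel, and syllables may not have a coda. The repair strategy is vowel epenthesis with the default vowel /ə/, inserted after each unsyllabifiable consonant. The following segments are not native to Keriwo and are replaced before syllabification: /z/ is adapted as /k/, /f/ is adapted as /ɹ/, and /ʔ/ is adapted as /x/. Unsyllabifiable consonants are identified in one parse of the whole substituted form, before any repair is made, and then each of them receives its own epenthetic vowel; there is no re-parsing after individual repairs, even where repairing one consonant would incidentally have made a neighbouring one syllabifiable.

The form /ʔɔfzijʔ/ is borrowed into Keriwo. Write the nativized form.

Substitution: /ʔ/ → /x/, /f/ → /ɹ/, /z/ → /k/, giving /xɔɹkijx/.
Syllabifying with onset maximization leaves /ɹ/, /j/, /x/ stranded (no codas are permitted; onsets are limited to one consonant).
Inserting the epenthetic vowel yields /ɹ/ → /ɹə/, /j/ → /jə/, /x/ → /xə/.

xɔɹəkijəxə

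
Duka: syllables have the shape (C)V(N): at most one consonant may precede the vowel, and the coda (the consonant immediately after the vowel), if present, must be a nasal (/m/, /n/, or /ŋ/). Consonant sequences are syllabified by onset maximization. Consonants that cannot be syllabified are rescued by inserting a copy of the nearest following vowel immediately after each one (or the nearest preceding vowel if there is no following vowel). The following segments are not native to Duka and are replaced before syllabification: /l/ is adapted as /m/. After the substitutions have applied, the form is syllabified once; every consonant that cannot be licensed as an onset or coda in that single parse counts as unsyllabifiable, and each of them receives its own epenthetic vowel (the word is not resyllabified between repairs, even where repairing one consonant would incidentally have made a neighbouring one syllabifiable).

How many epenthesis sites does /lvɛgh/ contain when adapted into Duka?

3

After substitution the input is /mvɛgh/.
The unsyllabifiable consonants are /m/, /g/, /h/; each receives one epenthetic vowel.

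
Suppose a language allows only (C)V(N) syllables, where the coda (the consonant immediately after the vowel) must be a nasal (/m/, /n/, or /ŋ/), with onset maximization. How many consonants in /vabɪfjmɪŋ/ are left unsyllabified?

2

Under (C)V(N), the unsyllabifiable consonants are /f/, /j/ (only a nasal (/m/, /n/, or /ŋ/) is licensed in coda position; onsets are limited to one consonant).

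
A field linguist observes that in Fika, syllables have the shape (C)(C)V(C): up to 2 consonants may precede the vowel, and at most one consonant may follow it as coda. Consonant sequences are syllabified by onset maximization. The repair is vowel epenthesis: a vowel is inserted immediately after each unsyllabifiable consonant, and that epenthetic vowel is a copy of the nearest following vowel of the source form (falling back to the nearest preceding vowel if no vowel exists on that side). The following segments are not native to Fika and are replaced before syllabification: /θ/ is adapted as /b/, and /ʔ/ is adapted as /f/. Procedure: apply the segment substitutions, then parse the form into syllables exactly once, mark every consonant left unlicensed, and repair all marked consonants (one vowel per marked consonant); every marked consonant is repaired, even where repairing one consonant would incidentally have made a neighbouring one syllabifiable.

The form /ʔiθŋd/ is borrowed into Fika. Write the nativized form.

Substitution: /ʔ/ → /f/, /θ/ → /b/, giving /fibŋd/.
The consonants /ŋ/, /d/ cannot be parsed into a legal (C)(C)V(C) syllable (at most one coda consonant is licensed; onsets may contain at most 2 consonants).
Epenthesis after each stranded consonant: /ŋ/ → /ŋi/, /d/ → /di/.

fibŋidi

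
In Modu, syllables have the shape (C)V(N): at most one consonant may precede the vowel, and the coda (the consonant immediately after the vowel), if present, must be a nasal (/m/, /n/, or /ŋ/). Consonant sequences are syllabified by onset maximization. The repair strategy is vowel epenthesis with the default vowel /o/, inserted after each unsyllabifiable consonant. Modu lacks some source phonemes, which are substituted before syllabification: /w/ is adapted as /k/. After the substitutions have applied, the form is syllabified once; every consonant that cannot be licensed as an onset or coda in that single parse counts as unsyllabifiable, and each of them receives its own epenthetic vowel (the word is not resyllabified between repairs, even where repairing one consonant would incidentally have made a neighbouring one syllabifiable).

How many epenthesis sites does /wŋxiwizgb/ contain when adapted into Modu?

After substitution the input is /kŋxikizgb/.
The unsyllabifiable consonants are /k/, /ŋ/, /z/, /g/, /b/; each receives one epenthetic vowel.

5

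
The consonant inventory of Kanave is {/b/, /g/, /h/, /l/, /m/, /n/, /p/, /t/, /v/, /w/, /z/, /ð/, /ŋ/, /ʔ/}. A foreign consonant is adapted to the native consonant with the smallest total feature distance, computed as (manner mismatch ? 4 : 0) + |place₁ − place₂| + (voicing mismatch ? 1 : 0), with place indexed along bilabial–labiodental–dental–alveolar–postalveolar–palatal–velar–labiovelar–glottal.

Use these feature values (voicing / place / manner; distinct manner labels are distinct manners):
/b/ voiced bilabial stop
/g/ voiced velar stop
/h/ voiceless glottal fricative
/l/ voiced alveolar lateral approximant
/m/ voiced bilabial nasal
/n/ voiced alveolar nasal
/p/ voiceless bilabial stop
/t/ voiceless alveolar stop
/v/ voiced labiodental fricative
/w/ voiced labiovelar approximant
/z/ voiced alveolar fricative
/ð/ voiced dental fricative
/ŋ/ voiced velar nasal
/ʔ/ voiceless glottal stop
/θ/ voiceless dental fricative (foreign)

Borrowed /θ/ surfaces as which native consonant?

/ð/ is closest: same manner (fricative), place distance 0 (dental→dental), voicing differs (+1); total 1. Next closest is /v/ at distance 2.

ð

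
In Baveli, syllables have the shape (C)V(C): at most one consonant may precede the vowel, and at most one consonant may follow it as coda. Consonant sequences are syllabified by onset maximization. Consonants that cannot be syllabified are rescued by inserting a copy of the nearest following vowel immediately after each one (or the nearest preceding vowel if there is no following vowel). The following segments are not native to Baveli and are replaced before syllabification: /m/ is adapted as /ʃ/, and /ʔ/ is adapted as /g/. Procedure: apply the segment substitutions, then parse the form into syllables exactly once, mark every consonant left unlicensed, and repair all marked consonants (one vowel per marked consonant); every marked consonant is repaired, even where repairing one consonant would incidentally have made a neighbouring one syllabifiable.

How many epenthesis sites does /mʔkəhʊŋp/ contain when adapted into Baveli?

3

After substitution the input is /ʃgkəhʊŋp/.
The unsyllabifiable consonants are /ʃ/, /g/, /p/; each receives one epenthetic vowel.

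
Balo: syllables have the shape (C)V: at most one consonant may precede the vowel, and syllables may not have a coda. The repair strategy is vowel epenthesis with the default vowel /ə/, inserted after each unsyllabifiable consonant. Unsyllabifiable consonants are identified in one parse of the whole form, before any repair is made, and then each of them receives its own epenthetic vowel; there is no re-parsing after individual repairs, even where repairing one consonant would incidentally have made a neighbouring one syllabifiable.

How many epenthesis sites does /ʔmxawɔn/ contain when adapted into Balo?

3

The unsyllabifiable consonants are /ʔ/, /m/, /n/; each receives one epenthetic vowel.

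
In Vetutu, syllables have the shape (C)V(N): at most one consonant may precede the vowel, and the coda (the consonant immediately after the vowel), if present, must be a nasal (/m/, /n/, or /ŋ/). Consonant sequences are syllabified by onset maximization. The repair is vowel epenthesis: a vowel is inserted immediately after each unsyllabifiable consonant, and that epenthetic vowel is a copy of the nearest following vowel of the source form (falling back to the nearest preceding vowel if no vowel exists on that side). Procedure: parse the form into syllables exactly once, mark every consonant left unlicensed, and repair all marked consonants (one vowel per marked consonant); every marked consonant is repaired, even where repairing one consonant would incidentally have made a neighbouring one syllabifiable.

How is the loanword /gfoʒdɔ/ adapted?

The consonants /g/, /ʒ/ cannot be parsed into a legal (C)V(N) syllable (only a nasal (/m/, /n/, or /ŋ/) is licensed in coda position; onsets are limited to one consonant).
Inserting the epenthetic vowel yields /g/ → /go/, /ʒ/ → /ʒɔ/.

gofoʒɔdɔ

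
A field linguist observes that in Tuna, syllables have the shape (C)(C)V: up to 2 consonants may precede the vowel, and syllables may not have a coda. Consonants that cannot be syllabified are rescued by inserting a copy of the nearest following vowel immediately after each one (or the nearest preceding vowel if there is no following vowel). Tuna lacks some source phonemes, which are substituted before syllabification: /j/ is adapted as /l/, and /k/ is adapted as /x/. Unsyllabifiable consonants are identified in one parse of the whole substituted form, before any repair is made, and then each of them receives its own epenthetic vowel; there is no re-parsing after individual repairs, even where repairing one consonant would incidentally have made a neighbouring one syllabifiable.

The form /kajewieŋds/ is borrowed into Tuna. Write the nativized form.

xalewieŋedese

Substitution: /k/ → /x/, /j/ → /l/, giving /xalewieŋds/.
The consonants /ŋ/, /d/, /s/ cannot be parsed into a legal (C)(C)V syllable (no codas are permitted; onsets may contain at most 2 consonants).
Inserting the epenthetic vowel yields /ŋ/ → /ŋe/, /d/ → /de/, /s/ → /se/.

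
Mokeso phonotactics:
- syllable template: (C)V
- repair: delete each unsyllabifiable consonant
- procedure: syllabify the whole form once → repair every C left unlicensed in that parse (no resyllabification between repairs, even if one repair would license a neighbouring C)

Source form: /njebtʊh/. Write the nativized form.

Syllabifying with onset maximization leaves /n/, /b/, /h/ stranded (no codas are permitted; onsets are limited to one consonant).
Deleting the stranded consonants removes /n/, /b/, /h/.

jetʊ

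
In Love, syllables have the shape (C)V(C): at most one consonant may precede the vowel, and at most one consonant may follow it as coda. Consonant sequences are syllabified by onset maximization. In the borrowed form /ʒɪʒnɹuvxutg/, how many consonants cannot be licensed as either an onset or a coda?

The consonants /n/, /g/ cannot be parsed into a legal (C)V(C) syllable (at most one coda consonant is licensed; onsets are limited to one consonant).

2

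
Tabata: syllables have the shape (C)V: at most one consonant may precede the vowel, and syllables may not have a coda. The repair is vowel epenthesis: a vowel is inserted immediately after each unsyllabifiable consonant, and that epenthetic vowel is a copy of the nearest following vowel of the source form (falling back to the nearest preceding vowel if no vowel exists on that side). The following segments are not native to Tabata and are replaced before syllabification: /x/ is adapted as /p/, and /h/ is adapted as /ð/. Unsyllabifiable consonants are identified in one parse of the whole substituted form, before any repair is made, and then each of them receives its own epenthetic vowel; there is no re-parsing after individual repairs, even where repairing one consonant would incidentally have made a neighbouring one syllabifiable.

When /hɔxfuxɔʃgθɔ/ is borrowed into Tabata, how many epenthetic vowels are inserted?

After substitution the input is /ðɔpfupɔʃgθɔ/.
The unsyllabifiable consonants are /p/, /ʃ/, /g/; each receives one epenthetic vowel.

3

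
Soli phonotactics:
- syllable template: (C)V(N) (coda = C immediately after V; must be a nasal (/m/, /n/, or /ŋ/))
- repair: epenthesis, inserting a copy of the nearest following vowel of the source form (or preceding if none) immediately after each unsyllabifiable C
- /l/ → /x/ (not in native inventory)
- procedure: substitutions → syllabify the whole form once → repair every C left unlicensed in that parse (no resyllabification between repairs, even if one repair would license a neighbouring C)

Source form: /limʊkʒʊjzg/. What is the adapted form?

ximʊkʊʒʊjʊzʊgʊ

Substitution: /l/ → /x/, giving /ximʊkʒʊjzg/.
Under (C)V(N), the unsyllabifiable consonants are /k/, /j/, /z/, /g/ (only a nasal (/m/, /n/, or /ŋ/) is licensed in coda position; onsets are limited to one consonant).
Epenthesis after each stranded consonant: /k/ → /kʊ/, /j/ → /jʊ/, /z/ → /zʊ/, /g/ → /gʊ/.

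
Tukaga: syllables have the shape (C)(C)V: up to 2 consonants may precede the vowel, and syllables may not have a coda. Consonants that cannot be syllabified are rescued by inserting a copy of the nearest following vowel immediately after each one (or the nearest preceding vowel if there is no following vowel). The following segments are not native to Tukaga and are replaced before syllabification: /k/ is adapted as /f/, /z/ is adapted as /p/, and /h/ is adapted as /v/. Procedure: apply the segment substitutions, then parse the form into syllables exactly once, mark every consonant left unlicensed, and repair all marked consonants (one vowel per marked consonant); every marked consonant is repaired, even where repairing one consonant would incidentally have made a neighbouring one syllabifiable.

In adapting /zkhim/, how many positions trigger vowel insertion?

2

After substitution the input is /pfvim/.
The unsyllabifiable consonants are /p/, /m/; each receives one epenthetic vowel.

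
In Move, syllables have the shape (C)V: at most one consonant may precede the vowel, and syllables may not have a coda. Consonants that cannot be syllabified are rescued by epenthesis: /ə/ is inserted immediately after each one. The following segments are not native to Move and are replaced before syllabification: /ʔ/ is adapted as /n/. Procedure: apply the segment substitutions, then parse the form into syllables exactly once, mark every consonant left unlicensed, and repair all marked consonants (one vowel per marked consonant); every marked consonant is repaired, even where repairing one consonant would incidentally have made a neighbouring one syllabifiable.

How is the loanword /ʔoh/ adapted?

Substitution: /ʔ/ → /n/, giving /noh/.
The consonants /h/ cannot be parsed into a legal (C)V syllable (no codas are permitted; onsets are limited to one consonant).
Inserting the epenthetic vowel yields /h/ → /hə/.

nohə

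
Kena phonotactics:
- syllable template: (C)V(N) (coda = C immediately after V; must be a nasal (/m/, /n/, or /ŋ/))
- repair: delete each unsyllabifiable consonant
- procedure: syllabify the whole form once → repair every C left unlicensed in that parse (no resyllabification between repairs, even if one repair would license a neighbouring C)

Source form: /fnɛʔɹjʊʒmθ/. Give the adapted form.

The consonants /f/, /ʔ/, /ɹ/, /ʒ/, /m/, /θ/ cannot be parsed into a legal (C)V(N) syllable (only a nasal (/m/, /n/, or /ŋ/) is licensed in coda position; onsets are limited to one consonant).
Deleting the stranded consonants removes /f/, /ʔ/, /ɹ/, /ʒ/, /m/, /θ/.

nɛjʊ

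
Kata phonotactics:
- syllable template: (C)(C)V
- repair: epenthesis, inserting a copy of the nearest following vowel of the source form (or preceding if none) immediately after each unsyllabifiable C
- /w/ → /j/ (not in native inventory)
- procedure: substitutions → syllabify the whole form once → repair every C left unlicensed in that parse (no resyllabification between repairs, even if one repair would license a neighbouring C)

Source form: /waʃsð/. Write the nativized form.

Substitution: /w/ → /j/, giving /jaʃsð/.
Under (C)(C)V, the unsyllabifiable consonants are /ʃ/, /s/, /ð/ (no codas are permitted; onsets may contain at most 2 consonants).
Each unlicensed consonant becomes the onset of a new syllable: /ʃ/ → /ʃa/, /s/ → /sa/, /ð/ → /ða/.

jaʃasaða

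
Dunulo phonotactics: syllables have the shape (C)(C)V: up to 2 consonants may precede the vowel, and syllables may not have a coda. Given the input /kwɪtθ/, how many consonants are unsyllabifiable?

The consonants /t/, /θ/ cannot be parsed into a legal (C)(C)V syllable (no codas are permitted; onsets may contain at most 2 consonants).

2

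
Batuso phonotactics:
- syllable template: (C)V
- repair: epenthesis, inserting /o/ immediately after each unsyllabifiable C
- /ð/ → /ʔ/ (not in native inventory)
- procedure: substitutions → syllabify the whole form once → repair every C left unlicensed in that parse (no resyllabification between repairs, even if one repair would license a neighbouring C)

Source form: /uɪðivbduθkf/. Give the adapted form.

Substitution: /ð/ → /ʔ/, giving /uɪʔivbduθkf/.
Under (C)V, the unsyllabifiable consonants are /v/, /b/, /θ/, /k/, /f/ (no codas are permitted; onsets are limited to one consonant).
Each unlicensed consonant becomes the onset of a new syllable: /v/ → /vo/, /b/ → /bo/, /θ/ → /θo/, /k/ → /ko/, /f/ → /fo/.

uɪʔivoboduθokofo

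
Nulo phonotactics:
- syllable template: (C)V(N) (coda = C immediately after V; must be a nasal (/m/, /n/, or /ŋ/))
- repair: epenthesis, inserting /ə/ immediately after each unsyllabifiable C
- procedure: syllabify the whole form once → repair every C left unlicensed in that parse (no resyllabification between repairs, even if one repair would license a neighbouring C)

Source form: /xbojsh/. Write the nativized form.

Under (C)V(N), the unsyllabifiable consonants are /x/, /j/, /s/, /h/ (only a nasal (/m/, /n/, or /ŋ/) is licensed in coda position; onsets are limited to one consonant).
Inserting the epenthetic vowel yields /x/ → /xə/, /j/ → /jə/, /s/ → /sə/, /h/ → /hə/.

xəbojəsəhə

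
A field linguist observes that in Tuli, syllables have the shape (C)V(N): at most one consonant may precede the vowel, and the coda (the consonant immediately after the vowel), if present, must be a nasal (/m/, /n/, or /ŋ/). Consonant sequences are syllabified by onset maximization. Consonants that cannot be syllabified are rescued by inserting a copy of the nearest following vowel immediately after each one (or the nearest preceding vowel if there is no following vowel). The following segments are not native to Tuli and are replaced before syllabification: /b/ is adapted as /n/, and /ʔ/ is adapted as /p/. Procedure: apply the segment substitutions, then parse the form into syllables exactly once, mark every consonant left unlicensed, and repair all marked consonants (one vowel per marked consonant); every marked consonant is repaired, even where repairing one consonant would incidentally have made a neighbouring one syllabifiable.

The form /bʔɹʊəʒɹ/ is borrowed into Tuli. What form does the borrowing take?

Substitution: /b/ → /n/, /ʔ/ → /p/, giving /npɹʊəʒɹ/.
Syllabifying with onset maximization leaves /n/, /p/, /ʒ/, /ɹ/ stranded (only a nasal (/m/, /n/, or /ŋ/) is licensed in coda position; onsets are limited to one consonant).
Inserting the epenthetic vowel yields /n/ → /nʊ/, /p/ → /pʊ/, /ʒ/ → /ʒə/, /ɹ/ → /ɹə/.

nʊpʊɹʊəʒəɹə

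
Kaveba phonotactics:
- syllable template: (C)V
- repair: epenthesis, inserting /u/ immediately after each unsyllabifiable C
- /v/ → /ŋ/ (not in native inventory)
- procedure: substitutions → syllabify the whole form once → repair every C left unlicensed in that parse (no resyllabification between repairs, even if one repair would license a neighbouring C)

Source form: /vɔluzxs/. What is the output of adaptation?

ŋɔluzuxusu

Substitution: /v/ → /ŋ/, giving /ŋɔluzxs/.
The consonants /z/, /x/, /s/ cannot be parsed into a legal (C)V syllable (no codas are permitted; onsets are limited to one consonant).
Each unlicensed consonant becomes the onset of a new syllable: /z/ → /zu/, /x/ → /xu/, /s/ → /su/.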